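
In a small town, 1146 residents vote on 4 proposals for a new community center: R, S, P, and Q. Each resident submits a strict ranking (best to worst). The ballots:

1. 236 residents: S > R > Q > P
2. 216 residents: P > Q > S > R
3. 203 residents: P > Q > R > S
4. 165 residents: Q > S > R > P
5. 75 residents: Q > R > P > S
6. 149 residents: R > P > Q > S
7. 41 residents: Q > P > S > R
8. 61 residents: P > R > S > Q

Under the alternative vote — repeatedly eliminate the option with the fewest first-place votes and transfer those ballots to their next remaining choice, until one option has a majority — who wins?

P

Round 1: R 149, S 236, P 480, Q 281. Eliminate R.
Round 2: S 236, P 629, Q 281. P has a majority.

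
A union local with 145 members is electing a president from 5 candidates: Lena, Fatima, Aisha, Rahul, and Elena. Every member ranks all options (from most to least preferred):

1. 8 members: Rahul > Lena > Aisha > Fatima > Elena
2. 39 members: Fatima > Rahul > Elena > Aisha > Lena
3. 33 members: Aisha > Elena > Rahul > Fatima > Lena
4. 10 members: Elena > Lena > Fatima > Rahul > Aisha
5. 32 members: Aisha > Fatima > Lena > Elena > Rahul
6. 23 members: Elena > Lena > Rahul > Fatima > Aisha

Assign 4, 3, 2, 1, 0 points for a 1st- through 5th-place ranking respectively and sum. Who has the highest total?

Elena

Lena: 8·3 + 39·0 + 33·0 + 10·3 + 32·2 + 23·3 = 187
Fatima: 8·1 + 39·4 + 33·1 + 10·2 + 32·3 + 23·1 = 336
Aisha: 8·2 + 39·1 + 33·4 + 10·0 + 32·4 + 23·0 = 315
Rahul: 8·4 + 39·3 + 33·2 + 10·1 + 32·0 + 23·2 = 271
Elena: 8·0 + 39·2 + 33·3 + 10·4 + 32·1 + 23·4 = 341
Elena has the highest Borda score (341).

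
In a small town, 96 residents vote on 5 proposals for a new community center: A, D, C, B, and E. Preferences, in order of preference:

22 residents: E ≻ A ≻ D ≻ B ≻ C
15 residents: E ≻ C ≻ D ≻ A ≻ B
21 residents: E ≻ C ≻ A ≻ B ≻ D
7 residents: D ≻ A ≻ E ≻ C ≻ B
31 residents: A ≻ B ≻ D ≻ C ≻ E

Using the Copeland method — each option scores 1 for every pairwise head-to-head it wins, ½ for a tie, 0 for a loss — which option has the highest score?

E

A: beats D, C, and B; loses to E → score 3.
D: beats C; loses to A, B, and E → score 1.
C: loses to A, D, B, and E → score 0.
B: beats D and C; loses to A and E → score 2.
E: beats A, D, C, and B → score 4.
E has the best pairwise record.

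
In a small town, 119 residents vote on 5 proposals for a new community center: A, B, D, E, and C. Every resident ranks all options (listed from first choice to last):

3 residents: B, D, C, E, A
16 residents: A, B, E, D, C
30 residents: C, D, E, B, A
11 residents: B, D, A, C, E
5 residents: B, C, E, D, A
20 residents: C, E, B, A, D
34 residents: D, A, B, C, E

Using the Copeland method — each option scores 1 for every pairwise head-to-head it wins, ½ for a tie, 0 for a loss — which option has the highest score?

D

A: beats E and C; loses to B and D → score 2.
B: beats A, E, and C; loses to D → score 3.
D: beats A, B, E, and C → score 4.
E: loses to A, B, D, and C → score 0.
C: beats E; loses to A, B, and D → score 1.
D has the best pairwise record.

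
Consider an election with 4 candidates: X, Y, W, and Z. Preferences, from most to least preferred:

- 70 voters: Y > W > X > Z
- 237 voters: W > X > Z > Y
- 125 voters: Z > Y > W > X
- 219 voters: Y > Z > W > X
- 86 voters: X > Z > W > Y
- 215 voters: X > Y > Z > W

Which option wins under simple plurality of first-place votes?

X

First-place votes: X 301, Y 289, W 237, Z 125.
X has the most first-place votes.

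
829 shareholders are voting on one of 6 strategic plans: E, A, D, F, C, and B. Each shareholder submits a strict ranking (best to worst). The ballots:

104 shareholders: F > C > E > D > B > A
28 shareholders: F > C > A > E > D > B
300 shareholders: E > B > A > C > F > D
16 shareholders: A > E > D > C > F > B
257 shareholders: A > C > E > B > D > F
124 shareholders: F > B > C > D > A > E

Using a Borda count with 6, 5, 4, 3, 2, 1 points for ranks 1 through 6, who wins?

E

E: 104·4 + 28·3 + 300·6 + 16·5 + 257·4 + 124·1 = 3532
A: 104·1 + 28·4 + 300·4 + 16·6 + 257·6 + 124·2 = 3302
D: 104·3 + 28·2 + 300·1 + 16·4 + 257·2 + 124·3 = 1618
F: 104·6 + 28·6 + 300·2 + 16·2 + 257·1 + 124·6 = 2425
C: 104·5 + 28·5 + 300·3 + 16·3 + 257·5 + 124·4 = 3389
B: 104·2 + 28·1 + 300·5 + 16·1 + 257·3 + 124·5 = 3143
E has the highest Borda score (3532).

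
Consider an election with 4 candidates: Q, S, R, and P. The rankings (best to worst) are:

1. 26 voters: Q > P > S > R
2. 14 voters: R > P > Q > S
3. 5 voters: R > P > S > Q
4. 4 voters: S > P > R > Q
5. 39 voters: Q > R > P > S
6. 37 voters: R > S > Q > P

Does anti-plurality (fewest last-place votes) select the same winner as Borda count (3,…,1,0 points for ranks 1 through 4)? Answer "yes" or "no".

Anti-plurality — last-place votes: Q 9, S 53, R 26, P 37. Winner: Q.
Borda — scores: Q 246, S 117, R 250, P 137. Winner: R.
The two methods disagree.

no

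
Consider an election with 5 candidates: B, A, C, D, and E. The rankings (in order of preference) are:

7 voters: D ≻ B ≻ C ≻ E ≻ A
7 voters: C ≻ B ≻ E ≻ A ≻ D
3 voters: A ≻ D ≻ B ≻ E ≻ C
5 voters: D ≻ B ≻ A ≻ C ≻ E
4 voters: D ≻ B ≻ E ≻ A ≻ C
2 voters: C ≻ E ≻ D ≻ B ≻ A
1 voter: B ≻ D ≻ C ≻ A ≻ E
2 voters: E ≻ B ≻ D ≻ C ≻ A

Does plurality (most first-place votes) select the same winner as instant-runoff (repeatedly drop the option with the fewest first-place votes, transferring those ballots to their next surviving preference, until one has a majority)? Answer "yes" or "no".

Plurality — first-place votes: B 1, A 3, C 9, D 16, E 2. Winner: D.
Instant-runoff — R1 B 1, A 3, C 9, D 16, E 2 (D winner). Winner: D.
The two methods agree.

yes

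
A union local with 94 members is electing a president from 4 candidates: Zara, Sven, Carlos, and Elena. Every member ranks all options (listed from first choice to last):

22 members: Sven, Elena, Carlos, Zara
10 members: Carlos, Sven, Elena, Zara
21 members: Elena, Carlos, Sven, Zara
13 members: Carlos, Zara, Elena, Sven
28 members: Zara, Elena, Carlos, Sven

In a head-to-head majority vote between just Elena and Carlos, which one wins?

Elena

Voters preferring Elena to Carlos: 71; preferring Carlos to Elena: 23.
Elena wins the head-to-head.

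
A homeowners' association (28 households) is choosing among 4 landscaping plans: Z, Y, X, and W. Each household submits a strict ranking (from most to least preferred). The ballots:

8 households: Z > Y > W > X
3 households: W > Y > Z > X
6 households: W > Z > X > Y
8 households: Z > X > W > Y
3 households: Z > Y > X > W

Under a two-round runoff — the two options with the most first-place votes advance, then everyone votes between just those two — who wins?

Round 1 first-place votes: Z 19, Y 0, X 0, W 9.
Z and W advance.
Runoff: Z is preferred to W by 19 voters; W by 9.
Z wins the runoff.

Z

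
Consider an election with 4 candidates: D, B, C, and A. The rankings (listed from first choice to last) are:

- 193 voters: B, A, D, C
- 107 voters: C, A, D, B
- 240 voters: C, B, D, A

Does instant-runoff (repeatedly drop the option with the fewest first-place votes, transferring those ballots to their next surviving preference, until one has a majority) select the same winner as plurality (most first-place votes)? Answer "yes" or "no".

Instant-runoff — R1 D 0, B 193, C 347, A 0 (C winner). Winner: C.
Plurality — first-place votes: D 0, B 193, C 347, A 0. Winner: C.
The two methods agree.

yes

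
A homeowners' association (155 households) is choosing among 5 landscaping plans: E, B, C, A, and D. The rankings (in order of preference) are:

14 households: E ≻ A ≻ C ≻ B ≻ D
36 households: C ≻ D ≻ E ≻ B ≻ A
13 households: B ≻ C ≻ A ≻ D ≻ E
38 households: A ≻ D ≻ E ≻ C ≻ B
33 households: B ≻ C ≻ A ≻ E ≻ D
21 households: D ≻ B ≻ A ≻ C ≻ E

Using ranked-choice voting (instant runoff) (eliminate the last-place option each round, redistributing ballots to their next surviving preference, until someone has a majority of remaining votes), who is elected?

B

Round 1: E 14, B 46, C 36, A 38, D 21. Eliminate E.
Round 2: B 46, C 36, A 52, D 21. Eliminate D.
Round 3: B 67, C 36, A 52. Eliminate C.
Round 4: B 103, A 52. B has a majority.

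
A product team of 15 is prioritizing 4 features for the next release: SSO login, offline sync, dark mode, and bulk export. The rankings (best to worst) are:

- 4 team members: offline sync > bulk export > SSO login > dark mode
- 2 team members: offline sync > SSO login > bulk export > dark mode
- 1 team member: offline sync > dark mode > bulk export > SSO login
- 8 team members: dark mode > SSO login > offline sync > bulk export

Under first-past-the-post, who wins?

dark mode

First-place votes: SSO login 0, offline sync 7, dark mode 8, bulk export 0.
dark mode has the most first-place votes.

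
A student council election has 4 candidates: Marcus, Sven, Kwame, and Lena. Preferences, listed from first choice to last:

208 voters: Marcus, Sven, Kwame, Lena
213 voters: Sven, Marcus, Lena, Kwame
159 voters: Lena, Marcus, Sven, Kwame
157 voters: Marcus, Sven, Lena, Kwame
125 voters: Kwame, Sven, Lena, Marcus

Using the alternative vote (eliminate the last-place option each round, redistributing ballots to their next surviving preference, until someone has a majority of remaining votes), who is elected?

Round 1: Marcus 365, Sven 213, Kwame 125, Lena 159. Eliminate Kwame.
Round 2: Marcus 365, Sven 338, Lena 159. Eliminate Lena.
Round 3: Marcus 524, Sven 338. Marcus has a majority.

Marcus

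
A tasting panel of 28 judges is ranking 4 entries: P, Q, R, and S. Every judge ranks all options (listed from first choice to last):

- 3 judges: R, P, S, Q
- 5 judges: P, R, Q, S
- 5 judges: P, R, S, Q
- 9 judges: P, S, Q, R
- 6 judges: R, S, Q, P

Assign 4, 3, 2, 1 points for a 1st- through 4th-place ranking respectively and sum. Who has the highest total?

P: 3·3 + 5·4 + 5·4 + 9·4 + 6·1 = 91
Q: 3·1 + 5·2 + 5·1 + 9·2 + 6·2 = 48
R: 3·4 + 5·3 + 5·3 + 9·1 + 6·4 = 75
S: 3·2 + 5·1 + 5·2 + 9·3 + 6·3 = 66
P has the highest Borda score (91).

P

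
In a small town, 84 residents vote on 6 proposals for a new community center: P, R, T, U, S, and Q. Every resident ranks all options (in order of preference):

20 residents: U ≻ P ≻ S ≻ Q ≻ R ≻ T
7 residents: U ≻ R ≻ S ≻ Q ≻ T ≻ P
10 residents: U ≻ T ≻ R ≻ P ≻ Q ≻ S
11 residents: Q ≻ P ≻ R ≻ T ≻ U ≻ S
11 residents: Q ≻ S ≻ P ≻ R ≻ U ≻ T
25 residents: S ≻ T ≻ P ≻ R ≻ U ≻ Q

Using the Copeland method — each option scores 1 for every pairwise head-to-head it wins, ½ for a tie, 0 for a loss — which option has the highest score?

S

P: beats R, U, and Q; ties T; loses to S → score 3.5.
R: beats T and U; ties Q; loses to P and S → score 2.5.
T: ties P; loses to R, U, S, and Q → score 0.5.
U: beats T, S, and Q; loses to P and R → score 3.
S: beats P, R, T, and Q; loses to U → score 4.
Q: beats T; ties R; loses to P, U, and S → score 1.5.
S has the best pairwise record.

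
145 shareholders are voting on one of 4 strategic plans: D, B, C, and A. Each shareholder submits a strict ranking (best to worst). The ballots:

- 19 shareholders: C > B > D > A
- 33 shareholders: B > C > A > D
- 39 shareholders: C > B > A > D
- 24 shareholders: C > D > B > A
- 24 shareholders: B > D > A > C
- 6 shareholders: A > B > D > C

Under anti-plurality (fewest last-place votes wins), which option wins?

B

Last-place votes: D 72, B 0, C 30, A 43.
B is ranked last by the fewest voters, so B wins.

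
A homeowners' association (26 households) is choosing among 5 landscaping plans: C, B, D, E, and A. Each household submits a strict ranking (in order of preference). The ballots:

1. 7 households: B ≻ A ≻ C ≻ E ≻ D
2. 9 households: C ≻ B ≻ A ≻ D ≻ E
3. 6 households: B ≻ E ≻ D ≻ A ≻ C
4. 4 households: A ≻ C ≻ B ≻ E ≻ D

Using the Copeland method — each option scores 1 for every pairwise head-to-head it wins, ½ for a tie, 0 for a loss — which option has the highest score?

B

C: beats D and E; ties B; loses to A → score 2.5.
B: beats D, E, and A; ties C → score 3.5.
D: loses to C, B, E, and A → score 0.
E: beats D; loses to C, B, and A → score 1.
A: beats C, D, and E; loses to B → score 3.
B has the best pairwise record.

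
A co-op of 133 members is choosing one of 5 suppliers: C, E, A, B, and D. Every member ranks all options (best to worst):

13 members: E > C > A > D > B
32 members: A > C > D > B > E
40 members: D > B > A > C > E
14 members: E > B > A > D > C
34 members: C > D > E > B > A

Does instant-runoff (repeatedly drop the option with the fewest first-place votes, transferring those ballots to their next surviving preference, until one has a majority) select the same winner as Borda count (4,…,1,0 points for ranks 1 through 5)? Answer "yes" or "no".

no

Instant-runoff — R1 C 34, E 27, A 32, B 0, D 40 (B out); R2 C 34, E 27, A 32, D 40 (E out); R3 C 47, A 46, D 40 (D out); R4 C 47, A 86 (A winner). Winner: A.
Borda — scores: C 311, E 176, A 262, B 228, D 353. Winner: D.
The two methods disagree.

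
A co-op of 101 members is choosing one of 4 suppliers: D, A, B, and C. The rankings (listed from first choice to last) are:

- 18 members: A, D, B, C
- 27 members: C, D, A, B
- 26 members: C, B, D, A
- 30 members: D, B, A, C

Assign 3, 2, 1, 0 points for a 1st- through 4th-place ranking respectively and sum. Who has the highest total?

D: 18·2 + 27·2 + 26·1 + 30·3 = 206
A: 18·3 + 27·1 + 26·0 + 30·1 = 111
B: 18·1 + 27·0 + 26·2 + 30·2 = 130
C: 18·0 + 27·3 + 26·3 + 30·0 = 159
D has the highest Borda score (206).

D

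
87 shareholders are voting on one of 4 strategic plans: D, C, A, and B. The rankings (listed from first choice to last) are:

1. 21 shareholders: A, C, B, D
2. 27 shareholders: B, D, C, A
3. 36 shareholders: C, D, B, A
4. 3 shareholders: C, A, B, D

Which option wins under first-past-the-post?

C

First-place votes: D 0, C 39, A 21, B 27.
C has the most first-place votes.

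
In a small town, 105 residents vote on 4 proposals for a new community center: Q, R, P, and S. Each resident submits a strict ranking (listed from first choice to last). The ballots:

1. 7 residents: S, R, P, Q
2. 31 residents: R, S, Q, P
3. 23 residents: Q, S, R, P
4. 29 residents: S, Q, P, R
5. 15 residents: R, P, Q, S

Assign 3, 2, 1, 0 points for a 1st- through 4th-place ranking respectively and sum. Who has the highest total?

S

Q: 7·0 + 31·1 + 23·3 + 29·2 + 15·1 = 173
R: 7·2 + 31·3 + 23·1 + 29·0 + 15·3 = 175
P: 7·1 + 31·0 + 23·0 + 29·1 + 15·2 = 66
S: 7·3 + 31·2 + 23·2 + 29·3 + 15·0 = 216
S has the highest Borda score (216).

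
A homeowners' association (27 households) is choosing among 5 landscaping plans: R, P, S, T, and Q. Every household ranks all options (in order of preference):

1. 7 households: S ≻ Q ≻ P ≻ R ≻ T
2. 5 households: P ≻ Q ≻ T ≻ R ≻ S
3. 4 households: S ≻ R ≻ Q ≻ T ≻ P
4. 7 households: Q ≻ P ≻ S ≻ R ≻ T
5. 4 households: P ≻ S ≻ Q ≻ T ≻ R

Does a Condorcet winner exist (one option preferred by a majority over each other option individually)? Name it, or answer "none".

none

Checking pairwise contests:
P beats R 23–4.
Q beats P 18–9.
P beats S 16–11.
R beats T 18–9.
S beats Q 15–12.
Every option loses at least one head-to-head, so there is no Condorcet winner.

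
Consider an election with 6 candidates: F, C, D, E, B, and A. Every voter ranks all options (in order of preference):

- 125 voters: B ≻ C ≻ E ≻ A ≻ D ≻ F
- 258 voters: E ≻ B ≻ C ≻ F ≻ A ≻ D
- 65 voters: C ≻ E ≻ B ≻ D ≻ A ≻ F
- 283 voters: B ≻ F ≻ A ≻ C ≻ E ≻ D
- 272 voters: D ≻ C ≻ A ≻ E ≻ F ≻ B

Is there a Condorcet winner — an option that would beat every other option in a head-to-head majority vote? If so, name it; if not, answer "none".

none

Checking pairwise contests:
C beats F 720–283.
B beats C 666–337.
F beats D 541–462.
C beats E 745–258.
E beats B 595–408.
F beats A 541–462.
Every option loses at least one head-to-head, so there is no Condorcet winner.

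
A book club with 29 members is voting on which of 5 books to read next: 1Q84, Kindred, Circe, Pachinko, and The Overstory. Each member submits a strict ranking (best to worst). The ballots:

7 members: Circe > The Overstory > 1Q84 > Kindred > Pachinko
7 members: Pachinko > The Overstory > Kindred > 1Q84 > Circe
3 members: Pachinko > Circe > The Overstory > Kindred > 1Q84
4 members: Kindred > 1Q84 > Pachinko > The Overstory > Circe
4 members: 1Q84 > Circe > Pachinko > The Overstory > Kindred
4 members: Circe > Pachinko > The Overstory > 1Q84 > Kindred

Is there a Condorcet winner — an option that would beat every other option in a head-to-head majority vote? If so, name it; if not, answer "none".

none

Checking pairwise contests:
The Overstory beats 1Q84 21–8.
1Q84 beats Kindred 15–14.
1Q84 beats Circe 15–14.
1Q84 beats Pachinko 15–14.
Circe beats The Overstory 18–11.
Every option loses at least one head-to-head, so there is no Condorcet winner.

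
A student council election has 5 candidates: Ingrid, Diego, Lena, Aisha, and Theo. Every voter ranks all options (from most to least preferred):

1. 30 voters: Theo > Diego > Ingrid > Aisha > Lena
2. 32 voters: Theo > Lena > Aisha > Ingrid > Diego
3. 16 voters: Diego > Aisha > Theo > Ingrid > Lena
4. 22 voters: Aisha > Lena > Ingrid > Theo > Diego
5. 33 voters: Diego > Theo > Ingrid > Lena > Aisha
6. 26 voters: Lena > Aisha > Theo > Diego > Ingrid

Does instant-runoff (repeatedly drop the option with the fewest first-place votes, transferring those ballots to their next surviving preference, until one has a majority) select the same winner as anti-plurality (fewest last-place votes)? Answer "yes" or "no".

Instant-runoff — R1 Ingrid 0, Diego 49, Lena 26, Aisha 22, Theo 62 (Ingrid out); R2 Diego 49, Lena 26, Aisha 22, Theo 62 (Aisha out); R3 Diego 49, Lena 48, Theo 62 (Lena out); R4 Diego 49, Theo 110 (Theo winner). Winner: Theo.
Anti-plurality — last-place votes: Ingrid 26, Diego 54, Lena 46, Aisha 33, Theo 0. Winner: Theo.
The two methods agree.

yes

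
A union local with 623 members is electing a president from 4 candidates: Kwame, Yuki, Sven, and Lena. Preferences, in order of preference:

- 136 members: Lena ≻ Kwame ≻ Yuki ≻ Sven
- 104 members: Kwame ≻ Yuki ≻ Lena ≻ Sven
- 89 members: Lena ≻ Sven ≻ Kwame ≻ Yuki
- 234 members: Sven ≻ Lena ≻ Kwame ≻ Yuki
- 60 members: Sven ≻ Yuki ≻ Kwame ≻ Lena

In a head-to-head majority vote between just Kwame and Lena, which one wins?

Voters preferring Kwame to Lena: 164; preferring Lena to Kwame: 459.
Lena wins the head-to-head.

Lena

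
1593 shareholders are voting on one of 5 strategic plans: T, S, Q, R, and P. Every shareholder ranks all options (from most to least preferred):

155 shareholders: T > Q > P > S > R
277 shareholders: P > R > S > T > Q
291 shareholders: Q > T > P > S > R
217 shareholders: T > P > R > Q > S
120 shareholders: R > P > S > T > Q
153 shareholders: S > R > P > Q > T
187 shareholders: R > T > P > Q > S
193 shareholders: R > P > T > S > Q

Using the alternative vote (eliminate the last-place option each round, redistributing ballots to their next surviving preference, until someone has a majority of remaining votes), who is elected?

R

Round 1: T 372, S 153, Q 291, R 500, P 277. Eliminate S.
Round 2: T 372, Q 291, R 653, P 277. Eliminate P.
Round 3: T 372, Q 291, R 930. R has a majority.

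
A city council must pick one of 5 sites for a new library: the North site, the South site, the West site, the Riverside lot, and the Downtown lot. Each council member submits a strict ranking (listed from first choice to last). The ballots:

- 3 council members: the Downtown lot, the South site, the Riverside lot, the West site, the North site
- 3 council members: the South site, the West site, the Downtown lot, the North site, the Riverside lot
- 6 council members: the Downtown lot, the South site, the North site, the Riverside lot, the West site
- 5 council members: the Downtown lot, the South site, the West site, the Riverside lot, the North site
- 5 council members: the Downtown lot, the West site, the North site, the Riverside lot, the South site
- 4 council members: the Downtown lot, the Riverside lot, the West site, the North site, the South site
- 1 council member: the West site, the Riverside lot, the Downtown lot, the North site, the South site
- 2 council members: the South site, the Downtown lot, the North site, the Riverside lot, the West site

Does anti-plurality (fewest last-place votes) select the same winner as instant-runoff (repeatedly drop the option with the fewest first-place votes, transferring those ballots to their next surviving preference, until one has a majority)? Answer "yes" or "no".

Anti-plurality — last-place votes: the North site 8, the South site 10, the West site 8, the Riverside lot 3, the Downtown lot 0. Winner: the Downtown lot.
Instant-runoff — R1 the North site 0, the South site 5, the West site 1, the Riverside lot 0, the Downtown lot 23 (the Downtown lot winner). Winner: the Downtown lot.
The two methods agree.

yes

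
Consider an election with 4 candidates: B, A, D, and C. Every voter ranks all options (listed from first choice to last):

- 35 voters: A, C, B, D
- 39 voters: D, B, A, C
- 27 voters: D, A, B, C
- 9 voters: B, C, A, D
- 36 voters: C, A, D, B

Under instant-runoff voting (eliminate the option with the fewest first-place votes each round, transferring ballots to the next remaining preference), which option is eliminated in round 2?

Round 1: B 9, A 35, D 66, C 36. Eliminate B.
Round 2: A 35, D 66, C 45. Eliminate A.

A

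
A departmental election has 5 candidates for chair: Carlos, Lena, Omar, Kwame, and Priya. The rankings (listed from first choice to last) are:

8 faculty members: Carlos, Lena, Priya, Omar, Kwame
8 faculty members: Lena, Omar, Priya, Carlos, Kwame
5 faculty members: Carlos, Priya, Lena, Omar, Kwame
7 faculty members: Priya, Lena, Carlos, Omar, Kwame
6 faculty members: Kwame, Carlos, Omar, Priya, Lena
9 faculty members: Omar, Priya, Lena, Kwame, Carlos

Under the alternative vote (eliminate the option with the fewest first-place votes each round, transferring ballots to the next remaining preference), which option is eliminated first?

Round 1: Carlos 13, Lena 8, Omar 9, Kwame 6, Priya 7. Eliminate Kwame.

Kwame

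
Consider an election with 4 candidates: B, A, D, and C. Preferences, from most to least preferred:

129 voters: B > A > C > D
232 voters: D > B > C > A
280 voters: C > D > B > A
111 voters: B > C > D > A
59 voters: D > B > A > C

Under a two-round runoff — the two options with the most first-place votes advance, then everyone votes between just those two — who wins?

Round 1 first-place votes: B 240, A 0, D 291, C 280.
D and C advance.
Runoff: D is preferred to C by 291 voters; C by 520.
C wins the runoff.

C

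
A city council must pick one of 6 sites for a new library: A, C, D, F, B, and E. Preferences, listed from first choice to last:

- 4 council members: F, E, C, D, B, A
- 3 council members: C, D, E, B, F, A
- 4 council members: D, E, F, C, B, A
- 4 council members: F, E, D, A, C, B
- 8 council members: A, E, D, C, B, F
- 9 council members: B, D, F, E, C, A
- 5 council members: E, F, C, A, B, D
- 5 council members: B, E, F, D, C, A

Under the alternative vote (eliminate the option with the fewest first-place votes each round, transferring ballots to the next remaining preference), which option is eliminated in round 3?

D

Round 1: A 8, C 3, D 4, F 8, B 14, E 5. Eliminate C.
Round 2: A 8, D 7, F 8, B 14, E 5. Eliminate E.
Round 3: A 8, D 7, F 13, B 14. Eliminate D.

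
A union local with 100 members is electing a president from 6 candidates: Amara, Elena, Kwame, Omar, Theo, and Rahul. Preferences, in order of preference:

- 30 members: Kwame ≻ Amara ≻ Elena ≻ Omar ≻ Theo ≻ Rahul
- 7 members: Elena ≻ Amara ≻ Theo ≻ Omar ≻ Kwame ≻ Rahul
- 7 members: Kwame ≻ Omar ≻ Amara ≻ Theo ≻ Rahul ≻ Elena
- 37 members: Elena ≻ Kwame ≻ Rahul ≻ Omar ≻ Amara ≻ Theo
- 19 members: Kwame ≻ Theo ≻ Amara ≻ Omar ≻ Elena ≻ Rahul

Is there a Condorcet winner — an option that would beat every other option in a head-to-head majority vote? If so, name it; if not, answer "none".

Kwame

Kwame vs Amara: 93–7 for Kwame.
Kwame vs Elena: 56–44 for Kwame.
Kwame vs Omar: 93–7 for Kwame.
Kwame vs Theo: 93–7 for Kwame.
Kwame vs Rahul: 100–0 for Kwame.
Kwame beats every other option head-to-head.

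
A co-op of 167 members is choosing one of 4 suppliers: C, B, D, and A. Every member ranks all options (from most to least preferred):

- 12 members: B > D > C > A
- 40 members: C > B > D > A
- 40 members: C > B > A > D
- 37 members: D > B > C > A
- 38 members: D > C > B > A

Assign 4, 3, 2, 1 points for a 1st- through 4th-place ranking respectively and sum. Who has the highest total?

C

C: 12·2 + 40·4 + 40·4 + 37·2 + 38·3 = 532
B: 12·4 + 40·3 + 40·3 + 37·3 + 38·2 = 475
D: 12·3 + 40·2 + 40·1 + 37·4 + 38·4 = 456
A: 12·1 + 40·1 + 40·2 + 37·1 + 38·1 = 207
C has the highest Borda score (532).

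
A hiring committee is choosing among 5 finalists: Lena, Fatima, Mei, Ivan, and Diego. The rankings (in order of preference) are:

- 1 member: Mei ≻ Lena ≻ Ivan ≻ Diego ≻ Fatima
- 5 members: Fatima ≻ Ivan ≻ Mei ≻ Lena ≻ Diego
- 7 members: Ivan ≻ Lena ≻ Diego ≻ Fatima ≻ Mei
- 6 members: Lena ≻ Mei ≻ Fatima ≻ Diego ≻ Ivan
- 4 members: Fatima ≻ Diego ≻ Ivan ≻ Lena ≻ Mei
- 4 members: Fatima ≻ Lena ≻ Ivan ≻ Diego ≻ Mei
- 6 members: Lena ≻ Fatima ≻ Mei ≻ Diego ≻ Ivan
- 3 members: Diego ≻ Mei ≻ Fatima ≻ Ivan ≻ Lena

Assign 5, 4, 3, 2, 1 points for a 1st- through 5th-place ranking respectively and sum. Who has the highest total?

Fatima

Lena: 1·4 + 5·2 + 7·4 + 6·5 + 4·2 + 4·4 + 6·5 + 3·1 = 129
Fatima: 1·1 + 5·5 + 7·2 + 6·3 + 4·5 + 4·5 + 6·4 + 3·3 = 131
Mei: 1·5 + 5·3 + 7·1 + 6·4 + 4·1 + 4·1 + 6·3 + 3·4 = 89
Ivan: 1·3 + 5·4 + 7·5 + 6·1 + 4·3 + 4·3 + 6·1 + 3·2 = 100
Diego: 1·2 + 5·1 + 7·3 + 6·2 + 4·4 + 4·2 + 6·2 + 3·5 = 91
Fatima has the highest Borda score (131).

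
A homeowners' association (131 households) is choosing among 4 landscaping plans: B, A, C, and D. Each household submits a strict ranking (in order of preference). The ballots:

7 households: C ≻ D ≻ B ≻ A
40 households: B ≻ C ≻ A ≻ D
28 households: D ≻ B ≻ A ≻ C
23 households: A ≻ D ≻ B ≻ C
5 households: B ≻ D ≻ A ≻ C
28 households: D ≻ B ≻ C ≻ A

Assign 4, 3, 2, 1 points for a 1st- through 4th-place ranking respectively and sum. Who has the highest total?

B

B: 7·2 + 40·4 + 28·3 + 23·2 + 5·4 + 28·3 = 408
A: 7·1 + 40·2 + 28·2 + 23·4 + 5·2 + 28·1 = 273
C: 7·4 + 40·3 + 28·1 + 23·1 + 5·1 + 28·2 = 260
D: 7·3 + 40·1 + 28·4 + 23·3 + 5·3 + 28·4 = 369
B has the highest Borda score (408).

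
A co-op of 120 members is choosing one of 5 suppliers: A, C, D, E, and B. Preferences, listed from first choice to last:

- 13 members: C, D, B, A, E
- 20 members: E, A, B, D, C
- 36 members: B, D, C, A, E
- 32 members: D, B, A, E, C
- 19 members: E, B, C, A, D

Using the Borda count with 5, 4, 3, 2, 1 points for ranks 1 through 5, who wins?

B

A: 13·2 + 20·4 + 36·2 + 32·3 + 19·2 = 312
C: 13·5 + 20·1 + 36·3 + 32·1 + 19·3 = 282
D: 13·4 + 20·2 + 36·4 + 32·5 + 19·1 = 415
E: 13·1 + 20·5 + 36·1 + 32·2 + 19·5 = 308
B: 13·3 + 20·3 + 36·5 + 32·4 + 19·4 = 483
B has the highest Borda score (483).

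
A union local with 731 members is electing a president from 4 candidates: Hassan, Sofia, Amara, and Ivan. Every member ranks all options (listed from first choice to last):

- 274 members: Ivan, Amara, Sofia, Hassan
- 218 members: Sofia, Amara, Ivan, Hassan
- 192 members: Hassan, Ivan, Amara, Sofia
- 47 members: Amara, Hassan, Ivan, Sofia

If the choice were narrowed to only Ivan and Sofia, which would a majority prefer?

Voters preferring Ivan to Sofia: 513; preferring Sofia to Ivan: 218.
Ivan wins the head-to-head.

Ivan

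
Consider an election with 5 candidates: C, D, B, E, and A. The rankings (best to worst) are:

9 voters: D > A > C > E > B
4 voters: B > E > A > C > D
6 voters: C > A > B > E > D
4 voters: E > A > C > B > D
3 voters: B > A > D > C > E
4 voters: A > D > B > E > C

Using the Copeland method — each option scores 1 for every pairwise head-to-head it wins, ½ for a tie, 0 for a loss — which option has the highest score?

A

C: beats B and E; loses to D and A → score 2.
D: beats C and E; loses to B and A → score 2.
B: beats D and E; loses to C and A → score 2.
E: loses to C, D, B, and A → score 0.
A: beats C, D, B, and E → score 4.
A has the best pairwise record.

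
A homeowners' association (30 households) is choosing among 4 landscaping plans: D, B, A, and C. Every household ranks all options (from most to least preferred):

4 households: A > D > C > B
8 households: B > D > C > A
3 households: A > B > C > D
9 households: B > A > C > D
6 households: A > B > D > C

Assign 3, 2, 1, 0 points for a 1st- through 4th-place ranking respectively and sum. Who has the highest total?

B

D: 4·2 + 8·2 + 3·0 + 9·0 + 6·1 = 30
B: 4·0 + 8·3 + 3·2 + 9·3 + 6·2 = 69
A: 4·3 + 8·0 + 3·3 + 9·2 + 6·3 = 57
C: 4·1 + 8·1 + 3·1 + 9·1 + 6·0 = 24
B has the highest Borda score (69).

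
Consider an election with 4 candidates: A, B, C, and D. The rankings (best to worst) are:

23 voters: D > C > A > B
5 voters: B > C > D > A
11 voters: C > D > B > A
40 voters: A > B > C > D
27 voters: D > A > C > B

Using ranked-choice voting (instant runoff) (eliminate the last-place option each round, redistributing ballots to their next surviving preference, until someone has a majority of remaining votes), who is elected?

Round 1: A 40, B 5, C 11, D 50. Eliminate B.
Round 2: A 40, C 16, D 50. Eliminate C.
Round 3: A 40, D 66. D has a majority.

D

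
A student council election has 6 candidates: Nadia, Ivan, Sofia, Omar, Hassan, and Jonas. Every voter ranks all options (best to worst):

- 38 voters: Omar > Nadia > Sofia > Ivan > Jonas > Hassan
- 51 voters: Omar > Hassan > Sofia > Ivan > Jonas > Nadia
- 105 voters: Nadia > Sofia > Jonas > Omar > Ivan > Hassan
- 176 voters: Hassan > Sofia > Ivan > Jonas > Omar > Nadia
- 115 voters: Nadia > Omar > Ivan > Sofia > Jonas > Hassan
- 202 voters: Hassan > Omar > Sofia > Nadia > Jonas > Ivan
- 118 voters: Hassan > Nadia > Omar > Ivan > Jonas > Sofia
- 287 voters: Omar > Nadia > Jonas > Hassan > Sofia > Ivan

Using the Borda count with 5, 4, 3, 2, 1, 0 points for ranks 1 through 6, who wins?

Omar

Nadia: 38·4 + 51·0 + 105·5 + 176·0 + 115·5 + 202·2 + 118·4 + 287·4 = 3276
Ivan: 38·2 + 51·2 + 105·1 + 176·3 + 115·3 + 202·0 + 118·2 + 287·0 = 1392
Sofia: 38·3 + 51·3 + 105·4 + 176·4 + 115·2 + 202·3 + 118·0 + 287·1 = 2514
Omar: 38·5 + 51·5 + 105·2 + 176·1 + 115·4 + 202·4 + 118·3 + 287·5 = 3888
Hassan: 38·0 + 51·4 + 105·0 + 176·5 + 115·0 + 202·5 + 118·5 + 287·2 = 3258
Jonas: 38·1 + 51·1 + 105·3 + 176·2 + 115·1 + 202·1 + 118·1 + 287·3 = 2052
Omar has the highest Borda score (3888).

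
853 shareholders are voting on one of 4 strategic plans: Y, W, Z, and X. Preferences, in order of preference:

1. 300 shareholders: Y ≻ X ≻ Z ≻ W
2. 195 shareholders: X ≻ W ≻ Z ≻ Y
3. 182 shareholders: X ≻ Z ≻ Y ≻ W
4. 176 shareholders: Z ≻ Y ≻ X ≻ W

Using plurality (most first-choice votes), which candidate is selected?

First-place votes: Y 300, W 0, Z 176, X 377.
X has the most first-place votes.

X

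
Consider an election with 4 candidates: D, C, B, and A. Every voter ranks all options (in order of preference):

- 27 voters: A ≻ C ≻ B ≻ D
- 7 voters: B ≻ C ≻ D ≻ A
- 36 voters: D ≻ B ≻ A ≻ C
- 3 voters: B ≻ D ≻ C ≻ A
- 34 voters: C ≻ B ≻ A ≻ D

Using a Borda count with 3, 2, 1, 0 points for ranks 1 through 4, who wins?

B

D: 27·0 + 7·1 + 36·3 + 3·2 + 34·0 = 121
C: 27·2 + 7·2 + 36·0 + 3·1 + 34·3 = 173
B: 27·1 + 7·3 + 36·2 + 3·3 + 34·2 = 197
A: 27·3 + 7·0 + 36·1 + 3·0 + 34·1 = 151
B has the highest Borda score (197).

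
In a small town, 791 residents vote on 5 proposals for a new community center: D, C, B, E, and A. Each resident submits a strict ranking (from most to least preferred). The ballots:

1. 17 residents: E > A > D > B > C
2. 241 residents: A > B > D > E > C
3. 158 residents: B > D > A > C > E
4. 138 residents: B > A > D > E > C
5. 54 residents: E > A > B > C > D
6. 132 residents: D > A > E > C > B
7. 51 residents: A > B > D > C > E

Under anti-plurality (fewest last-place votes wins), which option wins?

A

Last-place votes: D 54, C 396, B 132, E 209, A 0.
A is ranked last by the fewest voters, so A wins.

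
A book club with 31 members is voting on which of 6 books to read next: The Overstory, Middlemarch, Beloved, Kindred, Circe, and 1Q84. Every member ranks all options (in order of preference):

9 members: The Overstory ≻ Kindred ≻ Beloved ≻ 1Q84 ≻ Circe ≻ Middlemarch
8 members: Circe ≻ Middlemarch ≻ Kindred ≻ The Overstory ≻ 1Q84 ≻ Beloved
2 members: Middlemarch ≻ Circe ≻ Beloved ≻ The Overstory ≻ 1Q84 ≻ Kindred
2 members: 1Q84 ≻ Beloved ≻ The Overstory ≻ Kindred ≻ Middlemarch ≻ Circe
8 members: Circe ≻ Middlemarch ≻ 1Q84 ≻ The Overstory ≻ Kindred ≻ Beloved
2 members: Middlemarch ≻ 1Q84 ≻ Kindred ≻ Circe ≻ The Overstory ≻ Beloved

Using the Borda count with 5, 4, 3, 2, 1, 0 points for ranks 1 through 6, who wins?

The Overstory: 9·5 + 8·2 + 2·2 + 2·3 + 8·2 + 2·1 = 89
Middlemarch: 9·0 + 8·4 + 2·5 + 2·1 + 8·4 + 2·5 = 86
Beloved: 9·3 + 8·0 + 2·3 + 2·4 + 8·0 + 2·0 = 41
Kindred: 9·4 + 8·3 + 2·0 + 2·2 + 8·1 + 2·3 = 78
Circe: 9·1 + 8·5 + 2·4 + 2·0 + 8·5 + 2·2 = 101
1Q84: 9·2 + 8·1 + 2·1 + 2·5 + 8·3 + 2·4 = 70
Circe has the highest Borda score (101).

Circe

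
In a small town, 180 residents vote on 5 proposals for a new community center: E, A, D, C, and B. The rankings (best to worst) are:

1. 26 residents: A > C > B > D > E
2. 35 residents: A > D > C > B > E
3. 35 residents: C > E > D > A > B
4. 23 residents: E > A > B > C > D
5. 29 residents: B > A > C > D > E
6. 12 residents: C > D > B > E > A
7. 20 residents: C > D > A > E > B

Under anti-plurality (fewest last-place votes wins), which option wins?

C

Last-place votes: E 90, A 12, D 23, C 0, B 55.
C is ranked last by the fewest voters, so C wins.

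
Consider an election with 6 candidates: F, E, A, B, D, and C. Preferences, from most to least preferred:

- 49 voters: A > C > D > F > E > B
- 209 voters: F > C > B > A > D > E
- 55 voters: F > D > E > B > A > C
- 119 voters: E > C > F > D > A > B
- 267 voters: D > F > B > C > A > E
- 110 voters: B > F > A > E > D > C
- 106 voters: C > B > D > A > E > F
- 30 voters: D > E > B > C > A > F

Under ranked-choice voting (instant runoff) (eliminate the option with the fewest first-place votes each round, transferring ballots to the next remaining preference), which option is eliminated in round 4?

Round 1: F 264, E 119, A 49, B 110, D 297, C 106. Eliminate A.
Round 2: F 264, E 119, B 110, D 297, C 155. Eliminate B.
Round 3: F 374, E 119, D 297, C 155. Eliminate E.
Round 4: F 374, D 297, C 274. Eliminate C.

C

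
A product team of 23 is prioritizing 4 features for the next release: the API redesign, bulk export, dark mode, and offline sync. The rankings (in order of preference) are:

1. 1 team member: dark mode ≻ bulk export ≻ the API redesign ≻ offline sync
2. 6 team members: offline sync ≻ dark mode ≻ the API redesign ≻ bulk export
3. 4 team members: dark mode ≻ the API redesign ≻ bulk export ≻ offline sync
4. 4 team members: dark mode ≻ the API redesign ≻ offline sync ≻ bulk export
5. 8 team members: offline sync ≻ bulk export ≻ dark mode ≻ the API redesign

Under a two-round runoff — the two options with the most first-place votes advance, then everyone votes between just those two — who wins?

Round 1 first-place votes: the API redesign 0, bulk export 0, dark mode 9, offline sync 14.
offline sync and dark mode advance.
Runoff: offline sync is preferred to dark mode by 14 voters; dark mode by 9.
offline sync wins the runoff.

offline sync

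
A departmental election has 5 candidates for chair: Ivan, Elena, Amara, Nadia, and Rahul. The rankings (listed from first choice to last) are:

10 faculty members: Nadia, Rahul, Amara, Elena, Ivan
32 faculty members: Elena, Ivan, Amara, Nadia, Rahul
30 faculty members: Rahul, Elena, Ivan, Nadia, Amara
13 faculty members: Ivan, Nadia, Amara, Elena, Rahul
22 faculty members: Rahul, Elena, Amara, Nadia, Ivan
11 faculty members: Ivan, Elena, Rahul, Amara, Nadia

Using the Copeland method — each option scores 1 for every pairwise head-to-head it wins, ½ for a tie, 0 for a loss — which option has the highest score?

Ivan: beats Amara and Nadia; loses to Elena and Rahul → score 2.
Elena: beats Ivan, Amara, and Nadia; loses to Rahul → score 3.
Amara: beats Nadia; loses to Ivan, Elena, and Rahul → score 1.
Nadia: loses to Ivan, Elena, Amara, and Rahul → score 0.
Rahul: beats Ivan, Elena, Amara, and Nadia → score 4.
Rahul has the best pairwise record.

Rahul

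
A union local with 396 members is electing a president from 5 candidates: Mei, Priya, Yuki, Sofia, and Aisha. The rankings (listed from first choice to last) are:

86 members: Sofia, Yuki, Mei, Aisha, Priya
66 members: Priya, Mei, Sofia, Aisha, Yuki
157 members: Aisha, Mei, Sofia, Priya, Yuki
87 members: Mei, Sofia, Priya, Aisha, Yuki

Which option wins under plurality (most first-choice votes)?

First-place votes: Mei 87, Priya 66, Yuki 0, Sofia 86, Aisha 157.
Aisha has the most first-place votes.

Aisha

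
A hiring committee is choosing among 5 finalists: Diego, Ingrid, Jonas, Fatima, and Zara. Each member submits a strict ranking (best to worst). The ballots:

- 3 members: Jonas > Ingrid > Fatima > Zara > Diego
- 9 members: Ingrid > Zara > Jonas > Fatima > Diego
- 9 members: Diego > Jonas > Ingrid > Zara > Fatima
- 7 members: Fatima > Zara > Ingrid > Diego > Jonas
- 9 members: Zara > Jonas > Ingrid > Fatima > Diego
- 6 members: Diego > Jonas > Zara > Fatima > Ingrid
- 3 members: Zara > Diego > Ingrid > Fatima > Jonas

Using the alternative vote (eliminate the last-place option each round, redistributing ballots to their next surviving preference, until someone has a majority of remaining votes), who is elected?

Round 1: Diego 15, Ingrid 9, Jonas 3, Fatima 7, Zara 12. Eliminate Jonas.
Round 2: Diego 15, Ingrid 12, Fatima 7, Zara 12. Eliminate Fatima.
Round 3: Diego 15, Ingrid 12, Zara 19. Eliminate Ingrid.
Round 4: Diego 15, Zara 31. Zara has a majority.

Zara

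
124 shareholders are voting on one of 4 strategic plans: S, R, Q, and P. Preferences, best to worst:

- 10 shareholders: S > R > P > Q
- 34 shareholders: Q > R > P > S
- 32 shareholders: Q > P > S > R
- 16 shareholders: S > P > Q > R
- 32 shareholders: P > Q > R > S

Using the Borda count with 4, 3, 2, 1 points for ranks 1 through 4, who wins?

S: 10·4 + 34·1 + 32·2 + 16·4 + 32·1 = 234
R: 10·3 + 34·3 + 32·1 + 16·1 + 32·2 = 244
Q: 10·1 + 34·4 + 32·4 + 16·2 + 32·3 = 402
P: 10·2 + 34·2 + 32·3 + 16·3 + 32·4 = 360
Q has the highest Borda score (402).

Q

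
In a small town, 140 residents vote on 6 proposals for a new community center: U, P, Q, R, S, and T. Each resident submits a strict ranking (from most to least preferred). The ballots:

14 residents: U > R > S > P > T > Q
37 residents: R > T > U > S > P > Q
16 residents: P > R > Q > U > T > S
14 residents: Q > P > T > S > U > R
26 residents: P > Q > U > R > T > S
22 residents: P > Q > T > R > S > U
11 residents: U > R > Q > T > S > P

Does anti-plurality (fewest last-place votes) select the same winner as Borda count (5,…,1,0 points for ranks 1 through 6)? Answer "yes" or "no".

no

Anti-plurality — last-place votes: U 22, P 11, Q 51, R 14, S 42, T 0. Winner: T.
Borda — scores: U 360, P 441, Q 343, R 445, S 177, T 334. Winner: R.
The two methods disagree.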